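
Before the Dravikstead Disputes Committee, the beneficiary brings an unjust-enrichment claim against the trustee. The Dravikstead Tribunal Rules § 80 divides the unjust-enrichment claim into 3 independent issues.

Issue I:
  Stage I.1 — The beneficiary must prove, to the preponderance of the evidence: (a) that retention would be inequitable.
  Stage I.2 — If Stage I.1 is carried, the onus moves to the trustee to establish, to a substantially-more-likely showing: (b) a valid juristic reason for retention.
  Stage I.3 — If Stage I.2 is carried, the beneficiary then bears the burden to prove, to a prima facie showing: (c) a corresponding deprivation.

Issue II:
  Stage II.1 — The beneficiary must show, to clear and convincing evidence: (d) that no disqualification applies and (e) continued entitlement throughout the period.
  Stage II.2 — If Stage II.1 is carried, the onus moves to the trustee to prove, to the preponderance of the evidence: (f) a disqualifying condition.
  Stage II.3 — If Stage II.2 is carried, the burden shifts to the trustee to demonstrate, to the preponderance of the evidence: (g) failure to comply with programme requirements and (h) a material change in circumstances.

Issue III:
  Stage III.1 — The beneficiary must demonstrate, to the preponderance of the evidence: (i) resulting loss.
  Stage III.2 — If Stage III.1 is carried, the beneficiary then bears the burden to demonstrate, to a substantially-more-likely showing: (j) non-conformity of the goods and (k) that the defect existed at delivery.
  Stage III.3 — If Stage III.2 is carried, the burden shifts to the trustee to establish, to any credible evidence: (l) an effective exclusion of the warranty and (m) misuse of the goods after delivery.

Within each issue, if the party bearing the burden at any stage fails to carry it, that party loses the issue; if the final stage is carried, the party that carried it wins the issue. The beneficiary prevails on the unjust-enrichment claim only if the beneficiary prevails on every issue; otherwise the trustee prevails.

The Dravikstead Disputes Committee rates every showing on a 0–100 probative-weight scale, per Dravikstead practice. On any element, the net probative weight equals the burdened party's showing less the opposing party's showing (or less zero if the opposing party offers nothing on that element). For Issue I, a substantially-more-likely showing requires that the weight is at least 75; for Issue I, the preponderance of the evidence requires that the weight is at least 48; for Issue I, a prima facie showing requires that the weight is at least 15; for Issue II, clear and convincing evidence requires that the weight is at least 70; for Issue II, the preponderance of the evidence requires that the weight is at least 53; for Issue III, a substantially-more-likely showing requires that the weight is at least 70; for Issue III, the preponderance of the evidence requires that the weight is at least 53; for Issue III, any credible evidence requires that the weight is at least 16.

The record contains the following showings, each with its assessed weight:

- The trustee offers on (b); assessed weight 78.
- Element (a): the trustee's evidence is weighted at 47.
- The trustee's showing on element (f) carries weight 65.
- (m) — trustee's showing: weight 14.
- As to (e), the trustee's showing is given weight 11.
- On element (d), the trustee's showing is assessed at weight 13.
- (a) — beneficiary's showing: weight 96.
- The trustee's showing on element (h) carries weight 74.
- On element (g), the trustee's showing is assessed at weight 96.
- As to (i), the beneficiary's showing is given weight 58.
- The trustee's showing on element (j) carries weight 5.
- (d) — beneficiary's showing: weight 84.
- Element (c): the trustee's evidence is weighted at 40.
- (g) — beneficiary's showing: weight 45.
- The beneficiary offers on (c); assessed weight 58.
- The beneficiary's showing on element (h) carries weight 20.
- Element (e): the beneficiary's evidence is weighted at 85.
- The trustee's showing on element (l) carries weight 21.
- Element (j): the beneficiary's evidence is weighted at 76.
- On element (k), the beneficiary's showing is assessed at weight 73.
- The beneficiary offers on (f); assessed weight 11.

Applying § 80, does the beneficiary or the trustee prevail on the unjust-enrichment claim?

— Issue I —
Stage I.1 — burden on beneficiary; standard: the preponderance of the evidence (weight is at least 48).
    (a): 96 − 47 = 49 ≥ 48 [met]
  All elements met. The burden passes to the trustee.
Stage I.2 — burden on trustee; standard: a substantially-more-likely showing (weight is at least 75).
    (b): 78 ≥ 75 [met]
  All elements met. The burden passes to the beneficiary.
Stage I.3 — burden on beneficiary; standard: a prima facie showing (weight is at least 15).
    (c): 58 − 40 = 18 ≥ 15 [met]
  The beneficiary carries the last stage.
Every stage carried; the beneficiary prevails on this issue.
— Issue II —
Stage II.1 — burden on beneficiary; standard: clear and convincing evidence (weight is at least 70).
    (d): 84 − 13 = 71 ≥ 70 [met]
    (e): 85 − 11 = 74 ≥ 70 [met]
  The beneficiary carries Stage II.1; the trustee now bears the burden.
Stage II.2 — burden on trustee; standard: the preponderance of the evidence (weight is at least 53).
    (f): 65 − 11 = 54 ≥ 53 [met]
  All elements met. The trustee retains the burden for Stage II.3.
Stage II.3 — burden on trustee; standard: the preponderance of the evidence (weight is at least 53).
    (g): 96 − 45 = 51 < 53 [not met]
    (h): 74 − 20 = 54 ≥ 53 [met]
  Stage II.3 not carried; the trustee fails its burden.
The beneficiary prevails on this issue.
— Issue III —
Stage III.1 (beneficiary, the preponderance of the evidence, weight is at least 53): (i) 58 ≥ 53 — meets.
  Stage III.1 carried; the burden remains with the beneficiary.
Stage III.2 (beneficiary, a substantially-more-likely showing, weight is at least 70): (j) net 76−5=71 ≥ 70 — meets; (k) 73 ≥ 70 — meets.
  All elements met. The burden passes to the trustee.
Stage III.3 (trustee, any credible evidence, weight is at least 16): (l) 21 ≥ 16 — meets; (m) 14 < 16 — fails.
  The trustee does not carry Stage III.3.
So the beneficiary prevails on this issue.
Per-issue: Issue I → beneficiary; Issue II → beneficiary; Issue III → beneficiary. The beneficiary must prevail on every issue; overall, the beneficiary prevails.

beneficiary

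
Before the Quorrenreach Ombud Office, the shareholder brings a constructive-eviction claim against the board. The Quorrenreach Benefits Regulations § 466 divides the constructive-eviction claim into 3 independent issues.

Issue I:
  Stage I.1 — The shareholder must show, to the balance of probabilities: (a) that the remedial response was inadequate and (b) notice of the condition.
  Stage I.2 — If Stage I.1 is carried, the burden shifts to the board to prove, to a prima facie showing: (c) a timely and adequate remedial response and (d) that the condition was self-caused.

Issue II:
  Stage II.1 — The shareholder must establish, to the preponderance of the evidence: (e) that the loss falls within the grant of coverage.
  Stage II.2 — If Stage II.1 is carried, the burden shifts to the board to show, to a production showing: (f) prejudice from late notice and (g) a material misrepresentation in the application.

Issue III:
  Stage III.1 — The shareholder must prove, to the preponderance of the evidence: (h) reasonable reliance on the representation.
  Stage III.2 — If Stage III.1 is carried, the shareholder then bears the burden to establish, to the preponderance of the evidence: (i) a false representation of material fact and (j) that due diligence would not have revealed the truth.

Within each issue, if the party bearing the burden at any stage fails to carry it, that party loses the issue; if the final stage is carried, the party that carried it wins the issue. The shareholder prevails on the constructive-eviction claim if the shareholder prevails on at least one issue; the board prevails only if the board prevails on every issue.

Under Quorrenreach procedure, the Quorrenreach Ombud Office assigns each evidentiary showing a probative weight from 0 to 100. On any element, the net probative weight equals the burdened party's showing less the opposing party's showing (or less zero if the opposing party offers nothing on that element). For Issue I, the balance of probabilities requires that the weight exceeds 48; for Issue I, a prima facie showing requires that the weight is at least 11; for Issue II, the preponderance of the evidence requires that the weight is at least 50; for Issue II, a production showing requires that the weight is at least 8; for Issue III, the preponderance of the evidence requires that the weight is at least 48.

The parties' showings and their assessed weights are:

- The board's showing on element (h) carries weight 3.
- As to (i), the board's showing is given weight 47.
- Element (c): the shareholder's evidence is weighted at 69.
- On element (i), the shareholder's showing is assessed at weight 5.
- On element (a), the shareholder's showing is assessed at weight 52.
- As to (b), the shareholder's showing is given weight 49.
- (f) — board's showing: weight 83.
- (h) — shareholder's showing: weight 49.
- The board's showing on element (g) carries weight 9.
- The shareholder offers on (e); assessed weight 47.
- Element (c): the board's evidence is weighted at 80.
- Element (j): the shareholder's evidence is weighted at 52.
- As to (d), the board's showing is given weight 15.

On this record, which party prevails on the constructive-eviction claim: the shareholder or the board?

— Issue I —
Stage I.1 (shareholder, the balance of probabilities, weight exceeds 48): (a) 52 > 48 — meets; (b) 49 > 48 — meets.
  All elements met. The burden passes to the board.
Stage I.2 (board, a prima facie showing, weight is at least 11): (c) net 80−69=11 ≥ 11 — meets; (d) 15 ≥ 11 — meets.
  All elements met at the final stage.
Every stage carried; the board prevails on this issue.
— Issue II —
Stage II.1 — burden on shareholder; standard: the preponderance of the evidence (weight is at least 50).
    (e): 47 < 50 [not met]
  The shareholder does not carry Stage II.1.
The analysis ends at Stage II.1; the board prevails on this issue.
— Issue III —
At Stage III.1 the shareholder must meet the preponderance of the evidence (weight is at least 48): on (h) the weight is 49 less the opposing 3 gives net 46, < 48, so (h) does not meet the standard.
  Not every element is met, so the shareholder fails to carry Stage III.1.
So the board prevails on this issue.
Per-issue: Issue I → board; Issue II → board; Issue III → board. The shareholder must prevail on at least one issue; overall, the board prevails.

board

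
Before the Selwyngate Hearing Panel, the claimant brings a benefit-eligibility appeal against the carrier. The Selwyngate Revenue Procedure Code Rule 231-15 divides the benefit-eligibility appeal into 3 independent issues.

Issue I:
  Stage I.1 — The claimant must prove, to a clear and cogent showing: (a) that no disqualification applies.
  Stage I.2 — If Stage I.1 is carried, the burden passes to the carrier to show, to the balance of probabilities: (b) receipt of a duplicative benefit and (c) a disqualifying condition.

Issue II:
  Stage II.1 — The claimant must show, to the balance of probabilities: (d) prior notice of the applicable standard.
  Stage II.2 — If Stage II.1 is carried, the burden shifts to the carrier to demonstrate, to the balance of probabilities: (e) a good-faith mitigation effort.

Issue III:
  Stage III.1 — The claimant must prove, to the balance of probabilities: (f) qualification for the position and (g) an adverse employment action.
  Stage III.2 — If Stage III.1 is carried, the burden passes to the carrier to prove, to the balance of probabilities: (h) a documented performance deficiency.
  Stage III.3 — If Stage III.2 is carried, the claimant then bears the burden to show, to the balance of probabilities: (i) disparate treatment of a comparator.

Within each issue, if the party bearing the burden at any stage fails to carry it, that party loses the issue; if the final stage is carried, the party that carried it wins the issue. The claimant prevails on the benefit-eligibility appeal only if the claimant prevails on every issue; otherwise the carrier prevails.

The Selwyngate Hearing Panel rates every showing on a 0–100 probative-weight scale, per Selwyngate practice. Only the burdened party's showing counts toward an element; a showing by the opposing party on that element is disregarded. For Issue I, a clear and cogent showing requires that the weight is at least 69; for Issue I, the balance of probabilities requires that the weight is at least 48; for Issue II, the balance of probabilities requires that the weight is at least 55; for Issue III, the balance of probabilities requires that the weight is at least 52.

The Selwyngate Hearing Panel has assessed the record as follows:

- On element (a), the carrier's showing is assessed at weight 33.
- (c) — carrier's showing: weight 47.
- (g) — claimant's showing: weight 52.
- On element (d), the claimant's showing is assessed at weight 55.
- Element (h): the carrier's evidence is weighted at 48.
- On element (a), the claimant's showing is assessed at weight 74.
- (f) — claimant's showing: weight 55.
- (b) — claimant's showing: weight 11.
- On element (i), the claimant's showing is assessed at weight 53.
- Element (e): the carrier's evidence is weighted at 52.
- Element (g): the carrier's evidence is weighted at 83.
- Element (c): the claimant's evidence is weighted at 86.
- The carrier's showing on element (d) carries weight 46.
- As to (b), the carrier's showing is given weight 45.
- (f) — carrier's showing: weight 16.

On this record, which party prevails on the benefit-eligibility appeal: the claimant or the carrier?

claimant

— Issue I —
Stage I.1 — burden on claimant; standard: a clear and cogent showing (weight is at least 69).
    (a): 74 (carrier's 33 disregarded) ≥ 69 [met]
  Stage I.1 carried; the burden shifts to the carrier.
Stage I.2 — burden on carrier; standard: the balance of probabilities (weight is at least 48).
    (b): 45 (claimant's 11 disregarded) < 48 [not met]
    (c): 47 (claimant's 86 disregarded) < 48 [not met]
  The carrier does not carry Stage I.2.
The claimant prevails on this issue.
— Issue II —
Stage II.1 (claimant, the balance of probabilities, weight is at least 55): (d) 55 (carrier's 46 disregarded) ≥ 55 — meets.
  Stage II.1 is satisfied; the onus moves to the carrier.
Stage II.2 (carrier, the balance of probabilities, weight is at least 55): (e) 52 < 55 — fails.
  Not every element is met, so the carrier fails to carry Stage II.2.
The claimant prevails on this issue.
— Issue III —
At Stage III.1 the claimant must meet the balance of probabilities (weight is at least 52): on (f) the weight is 55 (the carrier's 16 is given no effect), ≥ 52, so (f) meets the standard; on (g) the weight is 52 (the carrier's 83 is given no effect), ≥ 52, so (g) meets the standard.
  All elements met. The burden passes to the carrier.
At Stage III.2 the carrier must meet the balance of probabilities (weight is at least 52): on (h) the weight is 48, which does not reach 52, so (h) does not meet the standard.
  Stage III.2 not carried; the carrier fails its burden.
So the claimant prevails on this issue.
Per-issue: Issue I → claimant; Issue II → claimant; Issue III → claimant. The claimant must prevail on every issue; overall, the claimant prevails.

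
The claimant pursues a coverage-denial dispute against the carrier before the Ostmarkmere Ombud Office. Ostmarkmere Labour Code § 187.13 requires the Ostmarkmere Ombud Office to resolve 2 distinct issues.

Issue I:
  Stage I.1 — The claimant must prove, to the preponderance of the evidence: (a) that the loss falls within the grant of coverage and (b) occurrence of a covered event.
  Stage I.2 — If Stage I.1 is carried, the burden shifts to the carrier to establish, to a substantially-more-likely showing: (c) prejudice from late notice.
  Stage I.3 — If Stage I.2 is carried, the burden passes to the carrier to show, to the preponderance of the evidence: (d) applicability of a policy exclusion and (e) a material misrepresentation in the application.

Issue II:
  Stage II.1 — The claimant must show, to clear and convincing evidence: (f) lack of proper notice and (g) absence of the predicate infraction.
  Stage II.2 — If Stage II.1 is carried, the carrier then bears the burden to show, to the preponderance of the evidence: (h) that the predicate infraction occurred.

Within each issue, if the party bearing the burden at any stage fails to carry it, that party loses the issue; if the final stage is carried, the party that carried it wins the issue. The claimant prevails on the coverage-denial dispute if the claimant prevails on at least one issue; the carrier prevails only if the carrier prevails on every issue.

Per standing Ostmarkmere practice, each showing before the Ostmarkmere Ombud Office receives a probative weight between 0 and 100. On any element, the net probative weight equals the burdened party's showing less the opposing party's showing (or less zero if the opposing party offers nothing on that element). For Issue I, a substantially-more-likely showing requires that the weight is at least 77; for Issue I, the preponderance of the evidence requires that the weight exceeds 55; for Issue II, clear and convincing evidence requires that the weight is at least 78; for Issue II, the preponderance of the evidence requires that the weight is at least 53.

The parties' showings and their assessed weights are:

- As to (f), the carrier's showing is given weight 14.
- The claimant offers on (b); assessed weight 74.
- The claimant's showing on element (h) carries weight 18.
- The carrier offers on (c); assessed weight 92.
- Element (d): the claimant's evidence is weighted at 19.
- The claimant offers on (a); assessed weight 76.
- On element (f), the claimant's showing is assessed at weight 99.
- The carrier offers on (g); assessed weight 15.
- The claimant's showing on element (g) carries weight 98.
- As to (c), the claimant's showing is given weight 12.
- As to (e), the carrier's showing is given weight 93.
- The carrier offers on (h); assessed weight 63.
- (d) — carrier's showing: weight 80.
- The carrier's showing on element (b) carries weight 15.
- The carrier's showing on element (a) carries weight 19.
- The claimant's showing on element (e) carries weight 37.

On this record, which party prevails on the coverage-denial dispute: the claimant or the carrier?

claimant

— Issue I —
At Stage I.1 the claimant must meet the preponderance of the evidence (weight exceeds 55): on (a) the weight is 76 less the opposing 19 gives net 57, which does exceed 55, so (a) meets the standard; on (b) the weight is 74 less the opposing 15 gives net 59, which does exceed 55, so (b) meets the standard.
  Stage I.1 carried; the burden shifts to the carrier.
At Stage I.2 the carrier must meet a substantially-more-likely showing (weight is at least 77): on (c) the weight is 92 less the opposing 12 gives net 80, ≥ 77, so (c) meets the standard.
  Stage I.2 carried; the burden remains with the carrier.
At Stage I.3 the carrier must meet the preponderance of the evidence (weight exceeds 55): on (d) the weight is 80 less the opposing 19 gives net 61, > 55, so (d) meets the standard; on (e) the weight is 93 less the opposing 37 gives net 56, > 55, so (e) meets the standard.
  The carrier carries the last stage.
Every stage carried; the carrier prevails on this issue.
— Issue II —
At Stage II.1 the claimant must meet clear and convincing evidence (weight is at least 78): on (f) the weight is 99 less the opposing 14 gives net 85, ≥ 78, so (f) meets the standard; on (g) the weight is 98 less the opposing 15 gives net 83, ≥ 78, so (g) meets the standard.
  All elements met. The burden passes to the carrier.
At Stage II.2 the carrier must meet the preponderance of the evidence (weight is at least 53): on (h) the weight is 63 less the opposing 18 gives net 45, which does not reach 53, so (h) does not meet the standard.
  Stage II.2 not carried; the carrier fails its burden.
The claimant prevails on this issue.
Per-issue: Issue I → carrier; Issue II → claimant. The claimant must prevail on at least one issue; overall, the claimant prevails.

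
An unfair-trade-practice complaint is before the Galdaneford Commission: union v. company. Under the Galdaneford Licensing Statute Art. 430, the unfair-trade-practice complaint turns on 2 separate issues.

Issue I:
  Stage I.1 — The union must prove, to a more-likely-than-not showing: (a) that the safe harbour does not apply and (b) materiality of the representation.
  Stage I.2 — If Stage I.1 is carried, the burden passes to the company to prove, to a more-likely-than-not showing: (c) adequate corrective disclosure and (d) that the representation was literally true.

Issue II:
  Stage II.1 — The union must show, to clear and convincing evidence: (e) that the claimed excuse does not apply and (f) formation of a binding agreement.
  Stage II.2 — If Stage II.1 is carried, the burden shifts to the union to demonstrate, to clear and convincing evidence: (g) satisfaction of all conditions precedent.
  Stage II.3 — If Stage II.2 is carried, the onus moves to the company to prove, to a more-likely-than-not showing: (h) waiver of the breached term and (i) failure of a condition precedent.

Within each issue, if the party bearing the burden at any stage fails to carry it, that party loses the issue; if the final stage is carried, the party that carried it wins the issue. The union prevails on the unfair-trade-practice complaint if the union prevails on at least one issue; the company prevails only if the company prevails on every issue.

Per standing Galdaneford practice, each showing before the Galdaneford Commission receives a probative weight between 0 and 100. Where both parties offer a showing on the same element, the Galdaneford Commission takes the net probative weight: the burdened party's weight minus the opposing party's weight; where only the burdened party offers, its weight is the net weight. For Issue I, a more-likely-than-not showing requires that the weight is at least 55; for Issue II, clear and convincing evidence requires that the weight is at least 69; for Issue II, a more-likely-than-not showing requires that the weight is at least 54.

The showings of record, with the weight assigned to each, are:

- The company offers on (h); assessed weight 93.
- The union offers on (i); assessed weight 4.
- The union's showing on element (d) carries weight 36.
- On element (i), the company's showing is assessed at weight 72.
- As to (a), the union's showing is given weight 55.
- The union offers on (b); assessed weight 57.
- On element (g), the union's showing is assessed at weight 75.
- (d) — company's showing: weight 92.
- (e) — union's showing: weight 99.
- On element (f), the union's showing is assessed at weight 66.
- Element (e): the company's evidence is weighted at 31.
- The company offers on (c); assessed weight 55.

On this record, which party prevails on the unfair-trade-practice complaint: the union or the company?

company

— Issue I —
At Stage I.1 the union must meet a more-likely-than-not showing (weight is at least 55): on (a) the weight is 55, ≥ 55, so (a) meets the standard; on (b) the weight is 57, ≥ 55, so (b) meets the standard.
  The union carries Stage I.1; the company now bears the burden.
At Stage I.2 the company must meet a more-likely-than-not showing (weight is at least 55): on (c) the weight is 55, which does reach 55, so (c) meets the standard; on (d) the weight is 92 less the opposing 36 gives net 56, which does reach 55, so (d) meets the standard.
  Stage I.2 carried; the final stage is satisfied.
All stages carried — the company prevails on this issue.
— Issue II —
Stage II.1 (union, clear and convincing evidence, weight is at least 69): (e) net 99−31=68 < 69 — fails; (f) 66 < 69 — fails.
  Not every element is met, so the union fails to carry Stage II.1.
The company prevails on this issue.
Per-issue: Issue I → company; Issue II → company. The union must prevail on at least one issue; overall, the company prevails.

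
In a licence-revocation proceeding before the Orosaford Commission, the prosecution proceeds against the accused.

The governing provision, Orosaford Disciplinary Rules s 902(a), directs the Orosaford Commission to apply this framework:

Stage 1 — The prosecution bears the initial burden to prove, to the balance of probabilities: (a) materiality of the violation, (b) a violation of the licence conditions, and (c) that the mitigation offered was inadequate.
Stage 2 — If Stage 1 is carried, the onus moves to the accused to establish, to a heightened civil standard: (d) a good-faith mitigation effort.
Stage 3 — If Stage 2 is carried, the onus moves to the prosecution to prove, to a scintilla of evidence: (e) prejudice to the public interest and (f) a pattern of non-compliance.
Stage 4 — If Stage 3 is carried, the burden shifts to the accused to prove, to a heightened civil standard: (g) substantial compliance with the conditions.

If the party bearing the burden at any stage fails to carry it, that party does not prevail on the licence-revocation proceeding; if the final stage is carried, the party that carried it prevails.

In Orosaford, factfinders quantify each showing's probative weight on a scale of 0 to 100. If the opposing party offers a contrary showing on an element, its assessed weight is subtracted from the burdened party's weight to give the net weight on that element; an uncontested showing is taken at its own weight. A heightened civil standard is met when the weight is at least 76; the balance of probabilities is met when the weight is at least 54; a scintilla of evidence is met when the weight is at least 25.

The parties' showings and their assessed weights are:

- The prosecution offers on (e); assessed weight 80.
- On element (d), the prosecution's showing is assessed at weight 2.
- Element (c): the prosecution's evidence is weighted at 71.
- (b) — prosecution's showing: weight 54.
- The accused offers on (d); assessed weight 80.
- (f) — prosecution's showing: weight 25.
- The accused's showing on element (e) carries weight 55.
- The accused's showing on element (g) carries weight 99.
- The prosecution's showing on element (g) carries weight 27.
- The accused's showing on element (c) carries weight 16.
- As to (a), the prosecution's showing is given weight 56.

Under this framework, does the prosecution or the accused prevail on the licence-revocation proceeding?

prosecution

Stage 1 (prosecution, the balance of probabilities, weight is at least 54): (a) 56 ≥ 54 — meets; (b) 54 ≥ 54 — meets; (c) net 71−16=55 ≥ 54 — meets.
  Stage 1 carried; the burden shifts to the accused.
Stage 2 (accused, a heightened civil standard, weight is at least 76): (d) net 80−2=78 ≥ 76 — meets.
  The accused carries Stage 2; the prosecution now bears the burden.
Stage 3 (prosecution, a scintilla of evidence, weight is at least 25): (e) net 80−55=25 ≥ 25 — meets; (f) 25 ≥ 25 — meets.
  Stage 3 is satisfied; the onus moves to the accused.
Stage 4 (accused, a heightened civil standard, weight is at least 76): (g) net 99−27=72 < 76 — fails.
  Not every element is met, so the accused fails to carry Stage 4.
The prosecution prevails.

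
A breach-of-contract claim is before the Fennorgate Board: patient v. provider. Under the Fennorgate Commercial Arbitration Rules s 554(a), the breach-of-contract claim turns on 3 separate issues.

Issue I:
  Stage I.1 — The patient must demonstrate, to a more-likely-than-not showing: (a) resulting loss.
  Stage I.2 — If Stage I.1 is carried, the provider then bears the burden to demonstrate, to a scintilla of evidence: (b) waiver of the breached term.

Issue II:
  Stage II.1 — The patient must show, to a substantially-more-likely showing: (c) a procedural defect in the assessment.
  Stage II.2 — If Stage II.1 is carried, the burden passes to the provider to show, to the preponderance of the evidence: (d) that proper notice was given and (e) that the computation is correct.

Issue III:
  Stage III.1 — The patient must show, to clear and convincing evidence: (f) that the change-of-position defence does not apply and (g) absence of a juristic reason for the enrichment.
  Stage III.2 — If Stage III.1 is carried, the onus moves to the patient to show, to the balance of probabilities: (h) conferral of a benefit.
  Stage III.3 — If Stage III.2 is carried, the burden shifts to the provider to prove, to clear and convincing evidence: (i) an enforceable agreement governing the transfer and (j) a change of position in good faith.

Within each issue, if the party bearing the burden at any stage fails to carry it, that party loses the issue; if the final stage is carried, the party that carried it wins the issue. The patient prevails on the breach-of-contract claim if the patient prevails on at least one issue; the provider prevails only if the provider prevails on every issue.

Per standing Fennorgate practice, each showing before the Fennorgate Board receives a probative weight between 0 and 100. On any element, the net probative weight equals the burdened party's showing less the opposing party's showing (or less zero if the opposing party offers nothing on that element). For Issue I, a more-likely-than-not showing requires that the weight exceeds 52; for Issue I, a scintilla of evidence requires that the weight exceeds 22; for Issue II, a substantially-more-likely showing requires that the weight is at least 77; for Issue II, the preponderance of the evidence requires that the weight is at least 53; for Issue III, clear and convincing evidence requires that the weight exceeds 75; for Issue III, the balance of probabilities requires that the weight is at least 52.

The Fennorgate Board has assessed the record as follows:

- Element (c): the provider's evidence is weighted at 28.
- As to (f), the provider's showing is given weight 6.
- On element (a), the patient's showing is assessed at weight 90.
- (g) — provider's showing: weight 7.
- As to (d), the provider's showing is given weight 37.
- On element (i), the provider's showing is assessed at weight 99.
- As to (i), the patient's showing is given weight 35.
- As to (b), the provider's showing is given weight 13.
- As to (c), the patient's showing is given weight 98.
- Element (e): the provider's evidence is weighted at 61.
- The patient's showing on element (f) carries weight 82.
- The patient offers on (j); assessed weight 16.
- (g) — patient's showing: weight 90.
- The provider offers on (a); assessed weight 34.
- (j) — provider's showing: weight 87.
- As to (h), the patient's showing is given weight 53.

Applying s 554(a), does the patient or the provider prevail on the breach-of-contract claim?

patient

— Issue I —
Stage I.1 (patient, a more-likely-than-not showing, weight exceeds 52): (a) net 90−34=56 > 52 — meets.
  The patient carries Stage I.1; the provider now bears the burden.
Stage I.2 (provider, a scintilla of evidence, weight exceeds 22): (b) 13 ≤ 22 — fails.
  Stage I.2 not carried; the provider fails its burden.
The patient prevails on this issue.
— Issue II —
At Stage II.1 the patient must meet a substantially-more-likely showing (weight is at least 77): on (c) the weight is 98 less the opposing 28 gives net 70, < 77, so (c) does not meet the standard.
  Not every element is met, so the patient fails to carry Stage II.1.
The provider prevails on this issue.
— Issue III —
Stage III.1 — burden on patient; standard: clear and convincing evidence (weight exceeds 75).
    (f): 82 − 6 = 76 > 75 [met]
    (g): 90 − 7 = 83 > 75 [met]
  Stage III.1 is satisfied; the patient continues to bear the burden.
Stage III.2 — burden on patient; standard: the balance of probabilities (weight is at least 52).
    (h): 53 ≥ 52 [met]
  All elements met. The burden passes to the provider.
Stage III.3 — burden on provider; standard: clear and convincing evidence (weight exceeds 75).
    (i): 99 − 35 = 64 ≤ 75 [not met]
    (j): 87 − 16 = 71 ≤ 75 [not met]
  The provider does not carry Stage III.3.
So the patient prevails on this issue.
Per-issue: Issue I → patient; Issue II → provider; Issue III → patient. The patient must prevail on at least one issue; overall, the patient prevails.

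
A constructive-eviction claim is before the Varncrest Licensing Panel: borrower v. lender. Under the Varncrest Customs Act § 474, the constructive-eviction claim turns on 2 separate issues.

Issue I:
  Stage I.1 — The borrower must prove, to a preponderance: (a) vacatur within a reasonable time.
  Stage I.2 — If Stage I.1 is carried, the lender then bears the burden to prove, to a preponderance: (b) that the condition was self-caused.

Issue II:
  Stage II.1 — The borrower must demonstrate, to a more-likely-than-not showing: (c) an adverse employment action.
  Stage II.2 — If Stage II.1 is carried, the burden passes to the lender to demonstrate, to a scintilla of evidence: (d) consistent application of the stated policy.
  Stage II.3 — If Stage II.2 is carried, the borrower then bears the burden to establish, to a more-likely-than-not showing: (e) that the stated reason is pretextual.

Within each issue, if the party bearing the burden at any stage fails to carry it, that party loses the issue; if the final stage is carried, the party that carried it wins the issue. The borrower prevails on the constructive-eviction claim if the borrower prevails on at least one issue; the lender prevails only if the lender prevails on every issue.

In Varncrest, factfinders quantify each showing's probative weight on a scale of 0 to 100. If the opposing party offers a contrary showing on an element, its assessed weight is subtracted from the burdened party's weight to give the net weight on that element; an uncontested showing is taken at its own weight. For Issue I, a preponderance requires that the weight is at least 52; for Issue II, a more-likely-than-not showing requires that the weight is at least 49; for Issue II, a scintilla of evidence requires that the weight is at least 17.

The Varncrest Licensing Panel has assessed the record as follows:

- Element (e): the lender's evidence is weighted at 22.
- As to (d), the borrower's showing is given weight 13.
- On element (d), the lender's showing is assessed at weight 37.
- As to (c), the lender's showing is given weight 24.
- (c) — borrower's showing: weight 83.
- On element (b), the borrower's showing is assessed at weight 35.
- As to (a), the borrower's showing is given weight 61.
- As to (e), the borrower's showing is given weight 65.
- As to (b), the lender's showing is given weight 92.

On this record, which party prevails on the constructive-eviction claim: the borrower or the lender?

lender

— Issue I —
Stage I.1 — burden on borrower; standard: a preponderance (weight is at least 52).
    (a): 61 ≥ 52 [met]
  All elements met. The burden passes to the lender.
Stage I.2 — burden on lender; standard: a preponderance (weight is at least 52).
    (b): 92 − 35 = 57 ≥ 52 [met]
  All elements met at the final stage.
With every stage satisfied, the lender prevails on this issue.
— Issue II —
Stage II.1 — burden on borrower; standard: a more-likely-than-not showing (weight is at least 49).
    (c): 83 − 24 = 59 ≥ 49 [met]
  The borrower carries Stage II.1; the lender now bears the burden.
Stage II.2 — burden on lender; standard: a scintilla of evidence (weight is at least 17).
    (d): 37 − 13 = 24 ≥ 17 [met]
  The lender carries Stage II.2; the borrower now bears the burden.
Stage II.3 — burden on borrower; standard: a more-likely-than-not showing (weight is at least 49).
    (e): 65 − 22 = 43 < 49 [not met]
  Not every element is met, so the borrower fails to carry Stage II.3.
The analysis ends at Stage II.3; the lender prevails on this issue.
Per-issue: Issue I → lender; Issue II → lender. The borrower must prevail on at least one issue; overall, the lender prevails.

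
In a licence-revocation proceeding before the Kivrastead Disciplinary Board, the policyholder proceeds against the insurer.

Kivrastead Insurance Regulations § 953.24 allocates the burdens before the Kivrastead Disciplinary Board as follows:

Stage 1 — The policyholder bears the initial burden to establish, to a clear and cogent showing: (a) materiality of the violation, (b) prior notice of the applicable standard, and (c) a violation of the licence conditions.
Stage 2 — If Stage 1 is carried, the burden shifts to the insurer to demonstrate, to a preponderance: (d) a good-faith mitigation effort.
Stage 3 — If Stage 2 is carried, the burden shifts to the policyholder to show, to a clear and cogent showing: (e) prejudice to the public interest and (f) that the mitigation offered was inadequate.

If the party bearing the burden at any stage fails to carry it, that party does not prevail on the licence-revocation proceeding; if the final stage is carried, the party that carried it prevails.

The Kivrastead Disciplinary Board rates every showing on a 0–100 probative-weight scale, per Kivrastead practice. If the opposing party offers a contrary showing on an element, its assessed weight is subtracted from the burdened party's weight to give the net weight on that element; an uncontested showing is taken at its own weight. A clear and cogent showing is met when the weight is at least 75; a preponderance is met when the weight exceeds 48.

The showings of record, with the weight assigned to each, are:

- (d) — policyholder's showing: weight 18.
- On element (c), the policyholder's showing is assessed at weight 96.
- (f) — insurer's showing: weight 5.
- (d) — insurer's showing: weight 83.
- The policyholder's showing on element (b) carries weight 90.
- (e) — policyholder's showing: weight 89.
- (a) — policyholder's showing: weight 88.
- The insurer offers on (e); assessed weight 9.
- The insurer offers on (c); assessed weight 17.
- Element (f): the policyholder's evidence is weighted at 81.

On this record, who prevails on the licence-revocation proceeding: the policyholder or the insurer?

Stage 1 — burden on policyholder; standard: a clear and cogent showing (weight is at least 75).
    (a): 88 ≥ 75 [met]
    (b): 90 ≥ 75 [met]
    (c): 96 − 17 = 79 ≥ 75 [met]
  Stage 1 carried; the burden shifts to the insurer.
Stage 2 — burden on insurer; standard: a preponderance (weight exceeds 48).
    (d): 83 − 18 = 65 > 48 [met]
  The insurer carries Stage 2; the policyholder now bears the burden.
Stage 3 — burden on policyholder; standard: a clear and cogent showing (weight is at least 75).
    (e): 89 − 9 = 80 ≥ 75 [met]
    (f): 81 − 5 = 76 ≥ 75 [met]
  All elements met at the final stage.
With every stage satisfied, the policyholder prevails.

policyholder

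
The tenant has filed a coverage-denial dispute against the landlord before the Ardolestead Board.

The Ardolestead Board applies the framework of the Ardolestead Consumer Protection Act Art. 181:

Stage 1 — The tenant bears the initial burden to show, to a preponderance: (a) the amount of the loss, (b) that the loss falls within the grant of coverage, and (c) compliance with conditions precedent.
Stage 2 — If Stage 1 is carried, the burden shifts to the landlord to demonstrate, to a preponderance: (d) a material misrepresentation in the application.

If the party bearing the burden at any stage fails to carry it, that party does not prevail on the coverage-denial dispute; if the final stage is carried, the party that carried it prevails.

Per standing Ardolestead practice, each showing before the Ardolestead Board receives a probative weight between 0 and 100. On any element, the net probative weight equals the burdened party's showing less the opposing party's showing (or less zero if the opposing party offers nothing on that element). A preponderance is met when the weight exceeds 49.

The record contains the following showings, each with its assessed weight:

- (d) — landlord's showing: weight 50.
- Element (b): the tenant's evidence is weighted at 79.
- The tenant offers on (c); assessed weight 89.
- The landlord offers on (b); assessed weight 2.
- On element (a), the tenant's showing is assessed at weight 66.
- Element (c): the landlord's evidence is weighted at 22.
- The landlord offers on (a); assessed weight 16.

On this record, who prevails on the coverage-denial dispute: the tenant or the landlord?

At Stage 1 the tenant must meet a preponderance (weight exceeds 49): on (a) the weight is 66 less the opposing 16 gives net 50, > 49, so (a) meets the standard; on (b) the weight is 79 less the opposing 2 gives net 77, > 49, so (b) meets the standard; on (c) the weight is 89 less the opposing 22 gives net 67, > 49, so (c) meets the standard.
  Stage 1 carried; the burden shifts to the landlord.
At Stage 2 the landlord must meet a preponderance (weight exceeds 49): on (d) the weight is 50, which does exceed 49, so (d) meets the standard.
  Stage 2 carried; the final stage is satisfied.
Every stage carried; the landlord prevails.

landlord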